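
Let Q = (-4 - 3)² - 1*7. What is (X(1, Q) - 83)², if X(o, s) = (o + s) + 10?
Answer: 900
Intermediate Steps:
Q = 42 (Q = (-7)² - 7 = 49 - 7 = 42)
X(o, s) = 10 + o + s
(X(1, Q) - 83)² = ((10 + 1 + 42) - 83)² = (53 - 83)² = (-30)² = 900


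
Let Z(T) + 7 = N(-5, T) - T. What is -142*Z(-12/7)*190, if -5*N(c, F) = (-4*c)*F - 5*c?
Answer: 647520/7 ≈ 92503.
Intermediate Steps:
N(c, F) = c + 4*F*c/5 (N(c, F) = -((-4*c)*F - 5*c)/5 = -(-4*F*c - 5*c)/5 = -(-5*c - 4*F*c)/5 = c + 4*F*c/5)
Z(T) = -12 - 5*T (Z(T) = -7 + ((⅕)*(-5)*(5 + 4*T) - T) = -7 + ((-5 - 4*T) - T) = -7 + (-5 - 5*T) = -12 - 5*T)
-142*Z(-12/7)*190 = -142*(-12 - (-60)/7)*190 = -142*(-12 - 5*(-12/7))*190 = -142*(-12 + 60/7)*190 = -142*(-24/7)*190 = (3408/7)*190 = 647520/7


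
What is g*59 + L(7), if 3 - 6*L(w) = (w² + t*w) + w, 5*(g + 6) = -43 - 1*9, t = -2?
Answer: -9741/10 ≈ -974.10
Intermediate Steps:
g = -82/5 (g = -6 + (-43 - 1*9)/5 = -6 + (-43 - 9)/5 = -6 + (⅕)*(-52) = -6 - 52/5 = -82/5 ≈ -16.400)
L(w) = ½ - w²/6 + w/6 (L(w) = ½ - ((w² - 2*w) + w)/6 = ½ - (w² - w)/6 = ½ + (-w²/6 + w/6) = ½ - w²/6 + w/6)
g*59 + L(7) = -82/5*59 + (½ - ⅙*7² + (⅙)*7) = -4838/5 + (½ - ⅙*49 + 7/6) = -4838/5 + (½ - 49/6 + 7/6) = -4838/5 - 13/2 = -9741/10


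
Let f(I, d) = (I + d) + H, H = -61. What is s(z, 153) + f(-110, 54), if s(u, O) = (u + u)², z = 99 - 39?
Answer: 14283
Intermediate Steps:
z = 60
f(I, d) = -61 + I + d (f(I, d) = (I + d) - 61 = -61 + I + d)
s(u, O) = 4*u² (s(u, O) = (2*u)² = 4*u²)
s(z, 153) + f(-110, 54) = 4*60² + (-61 - 110 + 54) = 4*3600 - 117 = 14400 - 117 = 14283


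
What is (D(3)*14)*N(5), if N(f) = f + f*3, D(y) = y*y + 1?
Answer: 2800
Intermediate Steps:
D(y) = 1 + y**2 (D(y) = y**2 + 1 = 1 + y**2)
N(f) = 4*f (N(f) = f + 3*f = 4*f)
(D(3)*14)*N(5) = ((1 + 3**2)*14)*(4*5) = ((1 + 9)*14)*20 = (10*14)*20 = 140*20 = 2800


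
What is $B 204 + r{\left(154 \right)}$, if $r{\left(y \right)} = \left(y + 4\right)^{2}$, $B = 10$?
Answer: $27004$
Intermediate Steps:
$r{\left(y \right)} = \left(4 + y\right)^{2}$
$B 204 + r{\left(154 \right)} = 10 \cdot 204 + \left(4 + 154\right)^{2} = 2040 + 158^{2} = 2040 + 24964 = 27004$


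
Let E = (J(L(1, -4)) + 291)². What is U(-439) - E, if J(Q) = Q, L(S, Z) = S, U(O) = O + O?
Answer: -86142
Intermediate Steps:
U(O) = 2*O
E = 85264 (E = (1 + 291)² = 292² = 85264)
U(-439) - E = 2*(-439) - 1*85264 = -878 - 85264 = -86142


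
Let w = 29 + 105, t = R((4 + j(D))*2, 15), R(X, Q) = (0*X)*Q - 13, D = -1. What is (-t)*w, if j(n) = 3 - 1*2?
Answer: 1742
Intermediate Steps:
j(n) = 1 (j(n) = 3 - 2 = 1)
R(X, Q) = -13 (R(X, Q) = 0*Q - 13 = 0 - 13 = -13)
t = -13
w = 134
(-t)*w = -1*(-13)*134 = 13*134 = 1742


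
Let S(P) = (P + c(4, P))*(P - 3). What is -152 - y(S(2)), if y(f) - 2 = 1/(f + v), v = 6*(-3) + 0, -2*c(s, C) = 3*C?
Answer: -2617/17 ≈ -153.94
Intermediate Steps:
c(s, C) = -3*C/2
v = -18 (v = -18 + 0 = -18)
S(P) = -P*(-3 + P)/2 (S(P) = (P - 3*P/2)*(P - 3) = (-P/2)*(-3 + P) = -P*(-3 + P)/2)
y(f) = 2 + 1/(-18 + f) (y(f) = 2 + 1/(f - 18) = 2 + 1/(-18 + f))
-152 - y(S(2)) = -152 - (-35 + 2*((½)*2*(3 - 1*2)))/(-18 + (½)*2*(3 - 1*2)) = -152 - (-35 + 2*((½)*2*(3 - 2)))/(-18 + (½)*2*(3 - 2)) = -152 - (-35 + 2*((½)*2*1))/(-18 + (½)*2*1) = -152 - (-35 + 2*1)/(-18 + 1) = -152 - (-35 + 2)/(-17) = -152 - (-1)*(-33)/17 = -152 - 1*33/17 = -152 - 33/17 = -2617/17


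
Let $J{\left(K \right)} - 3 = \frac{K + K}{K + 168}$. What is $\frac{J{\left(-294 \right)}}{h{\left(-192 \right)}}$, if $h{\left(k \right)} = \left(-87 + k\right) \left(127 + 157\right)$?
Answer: $- \frac{23}{237708} \approx -9.6757 \cdot 10^{-5}$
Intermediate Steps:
$h{\left(k \right)} = -24708 + 284 k$ ($h{\left(k \right)} = \left(-87 + k\right) 284 = -24708 + 284 k$)
$J{\left(K \right)} = 3 + \frac{2 K}{168 + K}$ ($J{\left(K \right)} = 3 + \frac{K + K}{K + 168} = 3 + \frac{2 K}{168 + K}$)
$\frac{J{\left(-294 \right)}}{h{\left(-192 \right)}} = \frac{\frac{1}{168 - 294} \left(504 + 5 \left(-294\right)\right)}{-24708 + 284 \left(-192\right)} = \frac{\frac{1}{-126} \left(504 - 1470\right)}{-24708 - 54528} = \frac{\left(- \frac{1}{126}\right) \left(-966\right)}{-79236} = \frac{23}{3} \left(- \frac{1}{79236}\right) = - \frac{23}{237708}$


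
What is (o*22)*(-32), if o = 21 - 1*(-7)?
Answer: -19712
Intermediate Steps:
o = 28 (o = 21 + 7 = 28)
(o*22)*(-32) = (28*22)*(-32) = 616*(-32) = -19712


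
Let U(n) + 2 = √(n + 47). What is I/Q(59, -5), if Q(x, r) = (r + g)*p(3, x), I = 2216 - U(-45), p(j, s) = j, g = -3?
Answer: -1109/12 + √2/24 ≈ -92.358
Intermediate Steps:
U(n) = -2 + √(47 + n) (U(n) = -2 + √(n + 47) = -2 + √(47 + n))
I = 2218 - √2 (I = 2216 - (-2 + √(47 - 45)) = 2216 - (-2 + √2) = 2216 + (2 - √2) = 2218 - √2 ≈ 2216.6)
Q(x, r) = -9 + 3*r (Q(x, r) = (r - 3)*3 = (-3 + r)*3 = -9 + 3*r)
I/Q(59, -5) = (2218 - √2)/(-9 + 3*(-5)) = (2218 - √2)/(-9 - 15) = (2218 - √2)/(-24) = (2218 - √2)*(-1/24) = -1109/12 + √2/24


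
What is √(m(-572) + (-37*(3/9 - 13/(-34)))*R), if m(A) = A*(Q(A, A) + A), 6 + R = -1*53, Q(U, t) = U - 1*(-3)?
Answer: √6806446026/102 ≈ 808.83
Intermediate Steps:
Q(U, t) = 3 + U (Q(U, t) = U + 3 = 3 + U)
R = -59 (R = -6 - 1*53 = -6 - 53 = -59)
m(A) = A*(3 + 2*A) (m(A) = A*((3 + A) + A) = A*(3 + 2*A))
√(m(-572) + (-37*(3/9 - 13/(-34)))*R) = √(-572*(3 + 2*(-572)) - 37*(3/9 - 13/(-34))*(-59)) = √(-572*(3 - 1144) - 37*(3*(⅑) - 13*(-1/34))*(-59)) = √(-572*(-1141) - 37*(⅓ + 13/34)*(-59)) = √(652652 - 37*73/102*(-59)) = √(652652 - 2701/102*(-59)) = √(652652 + 159359/102) = √(66729863/102) = √6806446026/102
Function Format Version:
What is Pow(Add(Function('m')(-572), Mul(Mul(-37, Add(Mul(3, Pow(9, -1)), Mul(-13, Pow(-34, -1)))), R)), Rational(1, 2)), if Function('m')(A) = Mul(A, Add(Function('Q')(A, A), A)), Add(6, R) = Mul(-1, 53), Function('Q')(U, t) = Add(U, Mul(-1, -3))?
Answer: Mul(Rational(1, 102), Pow(6806446026, Rational(1, 2))) ≈ 808.83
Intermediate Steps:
Function('Q')(U, t) = Add(3, U) (Function('Q')(U, t) = Add(U, 3) = Add(3, U))
R = -59 (R = Add(-6, Mul(-1, 53)) = Add(-6, -53) = -59)
Function('m')(A) = Mul(A, Add(3, Mul(2, A))) (Function('m')(A) = Mul(A, Add(Add(3, A), A)) = Mul(A, Add(3, Mul(2, A))))
Pow(Add(Function('m')(-572), Mul(Mul(-37, Add(Mul(3, Pow(9, -1)), Mul(-13, Pow(-34, -1)))), R)), Rational(1, 2)) = Pow(Add(Mul(-572, Add(3, Mul(2, -572))), Mul(Mul(-37, Add(Mul(3, Pow(9, -1)), Mul(-13, Pow(-34, -1)))), -59)), Rational(1, 2)) = Pow(Add(Mul(-572, Add(3, -1144)), Mul(Mul(-37, Add(Mul(3, Rational(1, 9)), Mul(-13, Rational(-1, 34)))), -59)), Rational(1, 2)) = Pow(Add(Mul(-572, -1141), Mul(Mul(-37, Add(Rational(1, 3), Rational(13, 34))), -59)), Rational(1, 2)) = Pow(Add(652652, Mul(Mul(-37, Rational(73, 102)), -59)), Rational(1, 2)) = Pow(Add(652652, Mul(Rational(-2701, 102), -59)), Rational(1, 2)) = Pow(Add(652652, Rational(159359, 102)), Rational(1, 2)) = Pow(Rational(66729863, 102), Rational(1, 2)) = Mul(Rational(1, 102), Pow(6806446026, Rational(1, 2)))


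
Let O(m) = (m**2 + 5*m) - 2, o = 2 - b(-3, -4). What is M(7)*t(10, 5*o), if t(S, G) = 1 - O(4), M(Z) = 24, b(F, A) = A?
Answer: -792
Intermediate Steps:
o = 6 (o = 2 - 1*(-4) = 2 + 4 = 6)
O(m) = -2 + m**2 + 5*m
t(S, G) = -33 (t(S, G) = 1 - (-2 + 4**2 + 5*4) = 1 - (-2 + 16 + 20) = 1 - 1*34 = 1 - 34 = -33)
M(7)*t(10, 5*o) = 24*(-33) = -792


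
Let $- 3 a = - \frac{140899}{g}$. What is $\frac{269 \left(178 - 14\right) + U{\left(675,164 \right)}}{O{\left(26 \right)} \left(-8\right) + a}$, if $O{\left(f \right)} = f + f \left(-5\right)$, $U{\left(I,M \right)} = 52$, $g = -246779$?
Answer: $\frac{32699204616}{615819485} \approx 53.099$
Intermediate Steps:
$a = - \frac{140899}{740337}$ ($a = - \frac{\left(-140899\right) \frac{1}{-246779}}{3} = - \frac{\left(-140899\right) \left(- \frac{1}{246779}\right)}{3} = \left(- \frac{1}{3}\right) \frac{140899}{246779} = - \frac{140899}{740337} \approx -0.19032$)
$O{\left(f \right)} = - 4 f$ ($O{\left(f \right)} = f - 5 f = - 4 f$)
$\frac{269 \left(178 - 14\right) + U{\left(675,164 \right)}}{O{\left(26 \right)} \left(-8\right) + a} = \frac{269 \left(178 - 14\right) + 52}{\left(-4\right) 26 \left(-8\right) - \frac{140899}{740337}} = \frac{269 \cdot 164 + 52}{\left(-104\right) \left(-8\right) - \frac{140899}{740337}} = \frac{44116 + 52}{832 - \frac{140899}{740337}} = \frac{44168}{\frac{615819485}{740337}} = 44168 \cdot \frac{740337}{615819485} = \frac{32699204616}{615819485}$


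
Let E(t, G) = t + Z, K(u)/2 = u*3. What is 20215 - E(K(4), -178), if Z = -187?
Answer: 20378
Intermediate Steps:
K(u) = 6*u (K(u) = 2*(u*3) = 2*(3*u) = 6*u)
E(t, G) = -187 + t (E(t, G) = t - 187 = -187 + t)
20215 - E(K(4), -178) = 20215 - (-187 + 6*4) = 20215 - (-187 + 24) = 20215 - 1*(-163) = 20215 + 163 = 20378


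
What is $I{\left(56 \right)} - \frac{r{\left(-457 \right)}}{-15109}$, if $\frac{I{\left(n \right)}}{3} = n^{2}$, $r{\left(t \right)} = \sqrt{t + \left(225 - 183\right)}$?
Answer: $9408 + \frac{i \sqrt{415}}{15109} \approx 9408.0 + 0.0013483 i$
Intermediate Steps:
$r{\left(t \right)} = \sqrt{42 + t}$ ($r{\left(t \right)} = \sqrt{t + \left(225 - 183\right)} = \sqrt{t + 42} = \sqrt{42 + t}$)
$I{\left(n \right)} = 3 n^{2}$
$I{\left(56 \right)} - \frac{r{\left(-457 \right)}}{-15109} = 3 \cdot 56^{2} - \frac{\sqrt{42 - 457}}{-15109} = 3 \cdot 3136 - \sqrt{-415} \left(- \frac{1}{15109}\right) = 9408 - i \sqrt{415} \left(- \frac{1}{15109}\right) = 9408 - - \frac{i \sqrt{415}}{15109} = 9408 + \frac{i \sqrt{415}}{15109}$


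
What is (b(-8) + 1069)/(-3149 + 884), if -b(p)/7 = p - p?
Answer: -1069/2265 ≈ -0.47196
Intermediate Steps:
b(p) = 0 (b(p) = -7*(p - p) = -7*0 = 0)
(b(-8) + 1069)/(-3149 + 884) = (0 + 1069)/(-3149 + 884) = 1069/(-2265) = 1069*(-1/2265) = -1069/2265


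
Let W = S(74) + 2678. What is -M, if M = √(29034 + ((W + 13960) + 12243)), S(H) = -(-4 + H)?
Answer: -√57845 ≈ -240.51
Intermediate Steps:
S(H) = 4 - H
W = 2608 (W = (4 - 1*74) + 2678 = (4 - 74) + 2678 = -70 + 2678 = 2608)
M = √57845 (M = √(29034 + ((2608 + 13960) + 12243)) = √(29034 + (16568 + 12243)) = √(29034 + 28811) = √57845 ≈ 240.51)
-M = -√57845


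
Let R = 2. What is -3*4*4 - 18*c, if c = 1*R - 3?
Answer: -30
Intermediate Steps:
c = -1 (c = 1*2 - 3 = 2 - 3 = -1)
-3*4*4 - 18*c = -3*4*4 - 18*(-1) = -12*4 + 18 = -48 + 18 = -30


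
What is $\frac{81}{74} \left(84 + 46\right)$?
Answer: $\frac{5265}{37} \approx 142.3$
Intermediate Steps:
$\frac{81}{74} \left(84 + 46\right) = 81 \cdot \frac{1}{74} \cdot 130 = \frac{81}{74} \cdot 130 = \frac{5265}{37}$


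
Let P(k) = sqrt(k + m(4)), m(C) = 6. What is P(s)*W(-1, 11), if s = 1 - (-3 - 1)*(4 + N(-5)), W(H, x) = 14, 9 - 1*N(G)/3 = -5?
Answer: 14*sqrt(191) ≈ 193.48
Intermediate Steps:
N(G) = 42 (N(G) = 27 - 3*(-5) = 27 + 15 = 42)
s = 185 (s = 1 - (-3 - 1)*(4 + 42) = 1 - (-4)*46 = 1 - 1*(-184) = 1 + 184 = 185)
P(k) = sqrt(6 + k) (P(k) = sqrt(k + 6) = sqrt(6 + k))
P(s)*W(-1, 11) = sqrt(6 + 185)*14 = sqrt(191)*14 = 14*sqrt(191)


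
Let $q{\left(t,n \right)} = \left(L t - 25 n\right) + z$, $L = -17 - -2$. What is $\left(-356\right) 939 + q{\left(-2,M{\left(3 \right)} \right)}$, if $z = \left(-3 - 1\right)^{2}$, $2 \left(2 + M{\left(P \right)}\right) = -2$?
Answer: $-334163$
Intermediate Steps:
$M{\left(P \right)} = -3$ ($M{\left(P \right)} = -2 + \frac{1}{2} \left(-2\right) = -2 - 1 = -3$)
$L = -15$ ($L = -17 + 2 = -15$)
$z = 16$ ($z = \left(-4\right)^{2} = 16$)
$q{\left(t,n \right)} = 16 - 25 n - 15 t$ ($q{\left(t,n \right)} = \left(- 15 t - 25 n\right) + 16 = \left(- 25 n - 15 t\right) + 16 = 16 - 25 n - 15 t$)
$\left(-356\right) 939 + q{\left(-2,M{\left(3 \right)} \right)} = \left(-356\right) 939 - -121 = -334284 + \left(16 + 75 + 30\right) = -334284 + 121 = -334163$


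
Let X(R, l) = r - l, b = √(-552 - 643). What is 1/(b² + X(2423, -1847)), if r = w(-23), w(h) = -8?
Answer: 1/644 ≈ 0.0015528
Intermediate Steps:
r = -8
b = I*√1195 (b = √(-1195) = I*√1195 ≈ 34.569*I)
X(R, l) = -8 - l
1/(b² + X(2423, -1847)) = 1/((I*√1195)² + (-8 - 1*(-1847))) = 1/(-1195 + (-8 + 1847)) = 1/(-1195 + 1839) = 1/644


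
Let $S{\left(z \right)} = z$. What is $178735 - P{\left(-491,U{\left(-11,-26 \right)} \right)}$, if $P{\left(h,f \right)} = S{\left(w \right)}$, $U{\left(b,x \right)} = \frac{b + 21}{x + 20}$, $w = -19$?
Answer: $178754$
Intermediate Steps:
$U{\left(b,x \right)} = \frac{21 + b}{20 + x}$
$P{\left(h,f \right)} = -19$
$178735 - P{\left(-491,U{\left(-11,-26 \right)} \right)} = 178735 - -19 = 178735 + 19 = 178754$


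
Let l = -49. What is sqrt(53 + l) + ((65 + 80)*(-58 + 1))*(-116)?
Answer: 958742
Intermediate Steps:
sqrt(53 + l) + ((65 + 80)*(-58 + 1))*(-116) = sqrt(53 - 49) + ((65 + 80)*(-58 + 1))*(-116) = sqrt(4) + (145*(-57))*(-116) = 2 - 8265*(-116) = 2 + 958740 = 958742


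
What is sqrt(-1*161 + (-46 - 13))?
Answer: 2*I*sqrt(55) ≈ 14.832*I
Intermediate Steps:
sqrt(-1*161 + (-46 - 13)) = sqrt(-161 - 59) = sqrt(-220) = 2*I*sqrt(55)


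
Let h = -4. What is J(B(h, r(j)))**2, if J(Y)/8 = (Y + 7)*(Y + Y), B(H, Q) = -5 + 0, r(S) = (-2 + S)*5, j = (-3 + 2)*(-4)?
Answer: 25600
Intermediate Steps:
j = 4 (j = -1*(-4) = 4)
r(S) = -10 + 5*S
B(H, Q) = -5
J(Y) = 16*Y*(7 + Y) (J(Y) = 8*((Y + 7)*(Y + Y)) = 8*((7 + Y)*(2*Y)) = 8*(2*Y*(7 + Y)) = 16*Y*(7 + Y))
J(B(h, r(j)))**2 = (16*(-5)*(7 - 5))**2 = (16*(-5)*2)**2 = (-160)**2 = 25600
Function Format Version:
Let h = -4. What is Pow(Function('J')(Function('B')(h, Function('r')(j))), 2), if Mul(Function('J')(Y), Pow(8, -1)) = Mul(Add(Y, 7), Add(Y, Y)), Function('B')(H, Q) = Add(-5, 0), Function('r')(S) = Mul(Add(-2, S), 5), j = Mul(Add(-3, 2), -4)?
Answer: 25600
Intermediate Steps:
j = 4 (j = Mul(-1, -4) = 4)
Function('r')(S) = Add(-10, Mul(5, S))
Function('B')(H, Q) = -5
Function('J')(Y) = Mul(16, Y, Add(7, Y)) (Function('J')(Y) = Mul(8, Mul(Add(Y, 7), Add(Y, Y))) = Mul(8, Mul(Add(7, Y), Mul(2, Y))) = Mul(8, Mul(2, Y, Add(7, Y))) = Mul(16, Y, Add(7, Y)))
Pow(Function('J')(Function('B')(h, Function('r')(j))), 2) = Pow(Mul(16, -5, Add(7, -5)), 2) = Pow(Mul(16, -5, 2), 2) = Pow(-160, 2) = 25600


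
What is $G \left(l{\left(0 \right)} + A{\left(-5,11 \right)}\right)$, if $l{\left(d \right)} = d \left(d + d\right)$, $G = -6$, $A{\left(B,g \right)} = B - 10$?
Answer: $90$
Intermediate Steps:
$A{\left(B,g \right)} = -10 + B$
$l{\left(d \right)} = 2 d^{2}$ ($l{\left(d \right)} = d 2 d = 2 d^{2}$)
$G \left(l{\left(0 \right)} + A{\left(-5,11 \right)}\right) = - 6 \left(2 \cdot 0^{2} - 15\right) = - 6 \left(2 \cdot 0 - 15\right) = - 6 \left(0 - 15\right) = \left(-6\right) \left(-15\right) = 90$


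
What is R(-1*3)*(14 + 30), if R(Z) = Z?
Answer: -132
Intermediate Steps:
R(-1*3)*(14 + 30) = (-1*3)*(14 + 30) = -3*44 = -132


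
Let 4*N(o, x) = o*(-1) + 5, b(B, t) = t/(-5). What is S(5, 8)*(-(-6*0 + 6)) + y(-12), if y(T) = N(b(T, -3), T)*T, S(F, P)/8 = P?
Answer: -1986/5 ≈ -397.20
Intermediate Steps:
b(B, t) = -t/5 (b(B, t) = t*(-1/5) = -t/5)
N(o, x) = 5/4 - o/4 (N(o, x) = (o*(-1) + 5)/4 = (-o + 5)/4 = (5 - o)/4 = 5/4 - o/4)
S(F, P) = 8*P
y(T) = 11*T/10 (y(T) = (5/4 - (-1)*(-3)/20)*T = (5/4 - 1/4*3/5)*T = (5/4 - 3/20)*T = 11*T/10)
S(5, 8)*(-(-6*0 + 6)) + y(-12) = (8*8)*(-(-6*0 + 6)) + (11/10)*(-12) = 64*(-(0 + 6)) - 66/5 = 64*(-1*6) - 66/5 = 64*(-6) - 66/5 = -384 - 66/5 = -1986/5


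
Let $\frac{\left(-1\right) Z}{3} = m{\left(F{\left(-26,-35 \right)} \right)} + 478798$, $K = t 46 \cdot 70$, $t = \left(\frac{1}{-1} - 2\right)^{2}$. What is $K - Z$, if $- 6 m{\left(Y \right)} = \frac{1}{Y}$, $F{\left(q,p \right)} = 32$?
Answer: $\frac{93783935}{64} \approx 1.4654 \cdot 10^{6}$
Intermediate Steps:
$t = 9$ ($t = \left(-1 - 2\right)^{2} = \left(-3\right)^{2} = 9$)
$K = 28980$ ($K = 9 \cdot 46 \cdot 70 = 414 \cdot 70 = 28980$)
$m{\left(Y \right)} = - \frac{1}{6 Y}$
$Z = - \frac{91929215}{64}$ ($Z = - 3 \left(- \frac{1}{6 \cdot 32} + 478798\right) = - 3 \left(\left(- \frac{1}{6}\right) \frac{1}{32} + 478798\right) = - 3 \left(- \frac{1}{192} + 478798\right) = \left(-3\right) \frac{91929215}{192} = - \frac{91929215}{64} \approx -1.4364 \cdot 10^{6}$)
$K - Z = 28980 - - \frac{91929215}{64} = 28980 + \frac{91929215}{64} = \frac{93783935}{64}$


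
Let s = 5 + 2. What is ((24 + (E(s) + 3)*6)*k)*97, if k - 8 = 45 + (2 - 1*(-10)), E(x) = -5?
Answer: 75660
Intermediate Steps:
s = 7
k = 65 (k = 8 + (45 + (2 - 1*(-10))) = 8 + (45 + (2 + 10)) = 8 + (45 + 12) = 8 + 57 = 65)
((24 + (E(s) + 3)*6)*k)*97 = ((24 + (-5 + 3)*6)*65)*97 = ((24 - 2*6)*65)*97 = ((24 - 12)*65)*97 = (12*65)*97 = 780*97 = 75660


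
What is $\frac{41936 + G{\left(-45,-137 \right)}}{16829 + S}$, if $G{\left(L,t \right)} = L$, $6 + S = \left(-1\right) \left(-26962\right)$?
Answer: $\frac{41891}{43785} \approx 0.95674$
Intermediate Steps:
$S = 26956$ ($S = -6 - -26962 = -6 + 26962 = 26956$)
$\frac{41936 + G{\left(-45,-137 \right)}}{16829 + S} = \frac{41936 - 45}{16829 + 26956} = \frac{41891}{43785}$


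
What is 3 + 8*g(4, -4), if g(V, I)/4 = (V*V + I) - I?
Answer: 515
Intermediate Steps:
g(V, I) = 4*V² (g(V, I) = 4*((V*V + I) - I) = 4*((V² + I) - I) = 4*((I + V²) - I) = 4*V²)
3 + 8*g(4, -4) = 3 + 8*(4*4²) = 3 + 8*(4*16) = 3 + 8*64 = 3 + 512 = 515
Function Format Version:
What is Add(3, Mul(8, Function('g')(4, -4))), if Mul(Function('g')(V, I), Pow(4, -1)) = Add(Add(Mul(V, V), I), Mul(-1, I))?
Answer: 515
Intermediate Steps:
Function('g')(V, I) = Mul(4, Pow(V, 2)) (Function('g')(V, I) = Mul(4, Add(Add(Mul(V, V), I), Mul(-1, I))) = Mul(4, Add(Add(Pow(V, 2), I), Mul(-1, I))) = Mul(4, Add(Add(I, Pow(V, 2)), Mul(-1, I))) = Mul(4, Pow(V, 2)))
Add(3, Mul(8, Function('g')(4, -4))) = Add(3, Mul(8, Mul(4, Pow(4, 2)))) = Add(3, Mul(8, Mul(4, 16))) = Add(3, Mul(8, 64)) = Add(3, 512) = 515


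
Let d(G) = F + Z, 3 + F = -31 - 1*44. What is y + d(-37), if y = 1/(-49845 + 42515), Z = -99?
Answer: -1297411/7330 ≈ -177.00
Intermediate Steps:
F = -78 (F = -3 + (-31 - 1*44) = -3 + (-31 - 44) = -3 - 75 = -78)
d(G) = -177 (d(G) = -78 - 99 = -177)
y = -1/7330 (y = 1/(-7330) = -1/7330 ≈ -0.00013643)
y + d(-37) = -1/7330 - 177 = -1297411/7330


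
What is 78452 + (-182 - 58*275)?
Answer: 62320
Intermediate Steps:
78452 + (-182 - 58*275) = 78452 + (-182 - 15950) = 78452 - 16132 = 62320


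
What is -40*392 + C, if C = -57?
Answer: -15737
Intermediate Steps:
-40*392 + C = -40*392 - 57 = -15680 - 57 = -15737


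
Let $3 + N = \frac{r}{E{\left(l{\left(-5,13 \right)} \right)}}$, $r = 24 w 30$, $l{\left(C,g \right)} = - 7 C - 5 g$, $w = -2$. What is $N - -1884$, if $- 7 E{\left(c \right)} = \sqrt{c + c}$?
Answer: $1881 - 336 i \sqrt{15} \approx 1881.0 - 1301.3 i$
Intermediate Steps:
$E{\left(c \right)} = - \frac{\sqrt{2} \sqrt{c}}{7}$ ($E{\left(c \right)} = - \frac{\sqrt{c + c}}{7} = - \frac{\sqrt{2 c}}{7} = - \frac{\sqrt{2} \sqrt{c}}{7}$)
$r = -1440$ ($r = 24 \left(-2\right) 30 = \left(-48\right) 30 = -1440$)
$N = -3 - 336 i \sqrt{15}$ ($N = -3 - \frac{1440}{\left(- \frac{1}{7}\right) \sqrt{2} \sqrt{\left(-7\right) \left(-5\right) - 65}} = -3 - \frac{1440}{\left(- \frac{1}{7}\right) \sqrt{2} \sqrt{35 - 65}} = -3 - \frac{1440}{\left(- \frac{1}{7}\right) \sqrt{2} \sqrt{-30}} = -3 - \frac{1440}{\left(- \frac{1}{7}\right) \sqrt{2} i \sqrt{30}} = -3 - \frac{1440}{\left(- \frac{2}{7}\right) i \sqrt{15}} = -3 - 1440 \frac{7 i \sqrt{15}}{30} = -3 - 336 i \sqrt{15} \approx -3.0 - 1301.3 i$)
$N - -1884 = \left(-3 - 336 i \sqrt{15}\right) - -1884 = \left(-3 - 336 i \sqrt{15}\right) + 1884 = 1881 - 336 i \sqrt{15}$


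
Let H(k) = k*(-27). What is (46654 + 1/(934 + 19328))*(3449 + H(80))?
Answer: 1218496016861/20262 ≈ 6.0137e+7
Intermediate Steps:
H(k) = -27*k
(46654 + 1/(934 + 19328))*(3449 + H(80)) = (46654 + 1/(934 + 19328))*(3449 - 27*80) = (46654 + 1/20262)*(3449 - 2160) = (46654 + 1/20262)*1289 = (945303349/20262)*1289 = 1218496016861/20262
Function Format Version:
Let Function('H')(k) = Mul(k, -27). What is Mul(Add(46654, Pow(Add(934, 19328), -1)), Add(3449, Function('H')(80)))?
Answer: Rational(1218496016861, 20262) ≈ 6.0137e+7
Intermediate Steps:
Function('H')(k) = Mul(-27, k)
Mul(Add(46654, Pow(Add(934, 19328), -1)), Add(3449, Function('H')(80))) = Mul(Add(46654, Pow(Add(934, 19328), -1)), Add(3449, Mul(-27, 80))) = Mul(Add(46654, Pow(20262, -1)), Add(3449, -2160)) = Mul(Add(46654, Rational(1, 20262)), 1289) = Mul(Rational(945303349, 20262), 1289) = Rational(1218496016861, 20262)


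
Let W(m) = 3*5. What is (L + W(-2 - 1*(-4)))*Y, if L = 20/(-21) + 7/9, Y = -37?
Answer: -34558/63 ≈ -548.54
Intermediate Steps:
W(m) = 15
L = -11/63 (L = 20*(-1/21) + 7*(⅑) = -20/21 + 7/9 = -11/63 ≈ -0.17460)
(L + W(-2 - 1*(-4)))*Y = (-11/63 + 15)*(-37) = (934/63)*(-37) = -34558/63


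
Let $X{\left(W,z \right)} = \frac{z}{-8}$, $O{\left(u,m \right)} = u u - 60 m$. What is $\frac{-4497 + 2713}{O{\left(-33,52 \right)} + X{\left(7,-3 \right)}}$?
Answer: $\frac{14272}{16245} \approx 0.87855$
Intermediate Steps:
$O{\left(u,m \right)} = u^{2} - 60 m$
$X{\left(W,z \right)} = - \frac{z}{8}$ ($X{\left(W,z \right)} = z \left(- \frac{1}{8}\right) = - \frac{z}{8}$)
$\frac{-4497 + 2713}{O{\left(-33,52 \right)} + X{\left(7,-3 \right)}} = \frac{-4497 + 2713}{\left(\left(-33\right)^{2} - 3120\right) - - \frac{3}{8}} = - \frac{1784}{\left(1089 - 3120\right) + \frac{3}{8}} = - \frac{1784}{-2031 + \frac{3}{8}} = - \frac{1784}{- \frac{16245}{8}} = \left(-1784\right) \left(- \frac{8}{16245}\right) = \frac{14272}{16245}$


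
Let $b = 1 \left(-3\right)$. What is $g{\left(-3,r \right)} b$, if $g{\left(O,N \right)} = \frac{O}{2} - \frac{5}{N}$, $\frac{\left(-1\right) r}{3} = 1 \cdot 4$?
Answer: $\frac{13}{4} \approx 3.25$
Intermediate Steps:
$r = -12$ ($r = - 3 \cdot 1 \cdot 4 = \left(-3\right) 4 = -12$)
$g{\left(O,N \right)} = \frac{O}{2} - \frac{5}{N}$ ($g{\left(O,N \right)} = O \frac{1}{2} - \frac{5}{N} = \frac{O}{2} - \frac{5}{N}$)
$b = -3$
$g{\left(-3,r \right)} b = \left(\frac{1}{2} \left(-3\right) - \frac{5}{-12}\right) \left(-3\right) = \left(- \frac{3}{2} - - \frac{5}{12}\right) \left(-3\right) = \left(- \frac{3}{2} + \frac{5}{12}\right) \left(-3\right) = \left(- \frac{13}{12}\right) \left(-3\right) = \frac{13}{4}$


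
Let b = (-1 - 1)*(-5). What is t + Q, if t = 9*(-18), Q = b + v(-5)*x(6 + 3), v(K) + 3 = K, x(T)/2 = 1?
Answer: -168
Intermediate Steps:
b = 10 (b = -2*(-5) = 10)
x(T) = 2 (x(T) = 2*1 = 2)
v(K) = -3 + K
Q = -6 (Q = 10 + (-3 - 5)*2 = 10 - 8*2 = 10 - 16 = -6)
t = -162
t + Q = -162 - 6 = -168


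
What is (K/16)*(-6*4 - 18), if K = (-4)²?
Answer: -42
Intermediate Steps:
K = 16
(K/16)*(-6*4 - 18) = (16/16)*(-6*4 - 18) = (16*(1/16))*(-24 - 18) = 1*(-42) = -42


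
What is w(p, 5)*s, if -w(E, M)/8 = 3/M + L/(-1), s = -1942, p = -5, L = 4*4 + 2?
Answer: -1351632/5 ≈ -2.7033e+5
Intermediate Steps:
L = 18 (L = 16 + 2 = 18)
w(E, M) = 144 - 24/M (w(E, M) = -8*(3/M + 18/(-1)) = -8*(3/M + 18*(-1)) = -8*(3/M - 18) = -8*(-18 + 3/M) = 144 - 24/M)
w(p, 5)*s = (144 - 24/5)*(-1942) = (696/5)*(-1942) = -1351632/5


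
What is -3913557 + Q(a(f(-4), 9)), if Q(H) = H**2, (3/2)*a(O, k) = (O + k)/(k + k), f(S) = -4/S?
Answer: -2852982953/729 ≈ -3.9136e+6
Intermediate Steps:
a(O, k) = (O + k)/(3*k) (a(O, k) = 2*((O + k)/(k + k))/3 = 2*((O + k)/((2*k)))/3 = 2*((O + k)*(1/(2*k)))/3 = 2*((O + k)/(2*k))/3 = (O + k)/(3*k))
-3913557 + Q(a(f(-4), 9)) = -3913557 + ((1/3)*(-4/(-4) + 9)/9)**2 = -3913557 + ((1/3)*(1/9)*(-4*(-1/4) + 9))**2 = -3913557 + ((1/3)*(1/9)*(1 + 9))**2 = -3913557 + ((1/3)*(1/9)*10)**2 = -3913557 + (10/27)**2 = -3913557 + 100/729 = -2852982953/729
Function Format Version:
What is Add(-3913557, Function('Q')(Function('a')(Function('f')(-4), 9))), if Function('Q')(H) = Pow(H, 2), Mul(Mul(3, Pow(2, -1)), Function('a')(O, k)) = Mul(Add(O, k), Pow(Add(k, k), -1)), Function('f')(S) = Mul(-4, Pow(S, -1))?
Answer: Rational(-2852982953, 729) ≈ -3.9136e+6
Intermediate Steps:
Function('a')(O, k) = Mul(Rational(1, 3), Pow(k, -1), Add(O, k)) (Function('a')(O, k) = Mul(Rational(2, 3), Mul(Add(O, k), Pow(Add(k, k), -1))) = Mul(Rational(2, 3), Mul(Add(O, k), Pow(Mul(2, k), -1))) = Mul(Rational(2, 3), Mul(Add(O, k), Mul(Rational(1, 2), Pow(k, -1)))) = Mul(Rational(2, 3), Mul(Rational(1, 2), Pow(k, -1), Add(O, k))) = Mul(Rational(1, 3), Pow(k, -1), Add(O, k)))
Add(-3913557, Function('Q')(Function('a')(Function('f')(-4), 9))) = Add(-3913557, Pow(Mul(Rational(1, 3), Pow(9, -1), Add(Mul(-4, Pow(-4, -1)), 9)), 2)) = Add(-3913557, Pow(Mul(Rational(1, 3), Rational(1, 9), Add(Mul(-4, Rational(-1, 4)), 9)), 2)) = Add(-3913557, Pow(Mul(Rational(1, 3), Rational(1, 9), Add(1, 9)), 2)) = Add(-3913557, Pow(Mul(Rational(1, 3), Rational(1, 9), 10), 2)) = Add(-3913557, Pow(Rational(10, 27), 2)) = Add(-3913557, Rational(100, 729)) = Rational(-2852982953, 729)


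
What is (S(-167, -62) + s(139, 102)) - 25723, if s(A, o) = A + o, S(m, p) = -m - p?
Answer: -25253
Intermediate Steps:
(S(-167, -62) + s(139, 102)) - 25723 = ((-1*(-167) - 1*(-62)) + (139 + 102)) - 25723 = ((167 + 62) + 241) - 25723 = (229 + 241) - 25723 = 470 - 25723 = -25253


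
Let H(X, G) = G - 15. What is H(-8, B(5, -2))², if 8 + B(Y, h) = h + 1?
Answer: 576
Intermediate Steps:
B(Y, h) = -7 + h (B(Y, h) = -8 + (h + 1) = -8 + (1 + h) = -7 + h)
H(X, G) = -15 + G
H(-8, B(5, -2))² = (-15 + (-7 - 2))² = (-15 - 9)² = (-24)² = 576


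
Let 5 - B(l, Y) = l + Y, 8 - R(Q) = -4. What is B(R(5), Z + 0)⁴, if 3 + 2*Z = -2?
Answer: 6561/16 ≈ 410.06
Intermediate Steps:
R(Q) = 12 (R(Q) = 8 - 1*(-4) = 8 + 4 = 12)
Z = -5/2 (Z = -3/2 + (½)*(-2) = -3/2 - 1 = -5/2 ≈ -2.5000)
B(l, Y) = 5 - Y - l (B(l, Y) = 5 - (l + Y) = 5 - (Y + l) = 5 + (-Y - l) = 5 - Y - l)
B(R(5), Z + 0)⁴ = (5 - (-5/2 + 0) - 1*12)⁴ = (5 - 1*(-5/2) - 12)⁴ = (5 + 5/2 - 12)⁴ = (-9/2)⁴ = 6561/16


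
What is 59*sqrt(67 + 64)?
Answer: 59*sqrt(131) ≈ 675.29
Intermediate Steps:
59*sqrt(67 + 64) = 59*sqrt(131)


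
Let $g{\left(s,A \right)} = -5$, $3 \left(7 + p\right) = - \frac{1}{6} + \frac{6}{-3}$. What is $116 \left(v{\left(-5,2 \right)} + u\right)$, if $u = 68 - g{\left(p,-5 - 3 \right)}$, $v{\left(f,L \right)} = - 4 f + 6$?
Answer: $11484$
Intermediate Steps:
$p = - \frac{139}{18}$ ($p = -7 + \frac{- \frac{1}{6} + \frac{6}{-3}}{3} = -7 + \frac{\left(-1\right) \frac{1}{6} + 6 \left(- \frac{1}{3}\right)}{3} = -7 + \frac{- \frac{1}{6} - 2}{3} = -7 + \frac{1}{3} \left(- \frac{13}{6}\right) = -7 - \frac{13}{18} = - \frac{139}{18} \approx -7.7222$)
$v{\left(f,L \right)} = 6 - 4 f$
$u = 73$ ($u = 68 - -5 = 68 + 5 = 73$)
$116 \left(v{\left(-5,2 \right)} + u\right) = 116 \left(\left(6 - -20\right) + 73\right) = 116 \left(\left(6 + 20\right) + 73\right) = 116 \left(26 + 73\right) = 116 \cdot 99 = 11484$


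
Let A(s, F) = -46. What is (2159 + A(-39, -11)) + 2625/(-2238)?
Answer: 1575423/746 ≈ 2111.8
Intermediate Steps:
(2159 + A(-39, -11)) + 2625/(-2238) = (2159 - 46) + 2625/(-2238) = 2113 + 2625*(-1/2238) = 2113 - 875/746 = 1575423/746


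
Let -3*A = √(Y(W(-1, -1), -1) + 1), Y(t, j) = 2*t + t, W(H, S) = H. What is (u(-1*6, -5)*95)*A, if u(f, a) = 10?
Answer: -950*I*√2/3 ≈ -447.83*I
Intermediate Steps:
Y(t, j) = 3*t
A = -I*√2/3 (A = -√(3*(-1) + 1)/3 = -√(-3 + 1)/3 = -I*√2/3 ≈ -0.4714*I)
(u(-1*6, -5)*95)*A = (10*95)*(-I*√2/3) = 950*(-I*√2/3) = -950*I*√2/3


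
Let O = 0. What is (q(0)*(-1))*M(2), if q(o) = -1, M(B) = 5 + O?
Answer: 5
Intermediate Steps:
M(B) = 5 (M(B) = 5 + 0 = 5)
(q(0)*(-1))*M(2) = -1*(-1)*5 = 1*5 = 5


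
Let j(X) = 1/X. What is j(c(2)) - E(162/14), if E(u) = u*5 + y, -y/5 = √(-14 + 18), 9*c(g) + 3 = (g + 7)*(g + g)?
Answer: -3664/77 ≈ -47.584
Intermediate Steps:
c(g) = -⅓ + 2*g*(7 + g)/9 (c(g) = -⅓ + ((g + 7)*(g + g))/9 = -⅓ + ((7 + g)*(2*g))/9 = -⅓ + (2*g*(7 + g))/9 = -⅓ + 2*g*(7 + g)/9)
y = -10 (y = -5*√(-14 + 18) = -5*√4 = -5*2 = -10)
E(u) = -10 + 5*u (E(u) = u*5 - 10 = 5*u - 10 = -10 + 5*u)
j(c(2)) - E(162/14) = 1/(-⅓ + (2/9)*2² + (14/9)*2) - (-10 + 5*(162/14)) = 1/(-⅓ + (2/9)*4 + 28/9) - (-10 + 5*(162*(1/14))) = 1/(-⅓ + 8/9 + 28/9) - (-10 + 5*(81/7)) = 1/(11/3) - (-10 + 405/7) = 3/11 - 1*335/7 = 3/11 - 335/7 = -3664/77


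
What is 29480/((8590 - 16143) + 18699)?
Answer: 14740/5573 ≈ 2.6449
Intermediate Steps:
29480/((8590 - 16143) + 18699) = 29480/(-7553 + 18699) = 29480/11146 = 29480*(1/11146) = 14740/5573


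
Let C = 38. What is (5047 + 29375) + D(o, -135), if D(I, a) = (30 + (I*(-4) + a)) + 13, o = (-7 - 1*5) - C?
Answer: 34530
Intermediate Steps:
o = -50 (o = (-7 - 1*5) - 1*38 = (-7 - 5) - 38 = -12 - 38 = -50)
D(I, a) = 43 + a - 4*I (D(I, a) = (30 + (-4*I + a)) + 13 = (30 + (a - 4*I)) + 13 = (30 + a - 4*I) + 13 = 43 + a - 4*I)
(5047 + 29375) + D(o, -135) = (5047 + 29375) + (43 - 135 - 4*(-50)) = 34422 + (43 - 135 + 200) = 34422 + 108 = 34530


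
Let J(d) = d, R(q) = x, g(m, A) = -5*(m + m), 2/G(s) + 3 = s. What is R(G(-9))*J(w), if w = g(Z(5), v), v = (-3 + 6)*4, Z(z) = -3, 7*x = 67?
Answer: 2010/7 ≈ 287.14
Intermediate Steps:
x = 67/7 (x = (1/7)*67 = 67/7 ≈ 9.5714)
v = 12 (v = 3*4 = 12)
G(s) = 2/(-3 + s)
g(m, A) = -10*m
R(q) = 67/7
w = 30 (w = -10*(-3) = 30)
R(G(-9))*J(w) = (67/7)*30 = 2010/7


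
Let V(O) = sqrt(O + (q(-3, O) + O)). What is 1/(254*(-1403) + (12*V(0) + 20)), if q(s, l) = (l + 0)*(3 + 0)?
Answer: -1/356342 ≈ -2.8063e-6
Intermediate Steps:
q(s, l) = 3*l (q(s, l) = l*3 = 3*l)
V(O) = sqrt(5)*sqrt(O) (V(O) = sqrt(O + (3*O + O)) = sqrt(O + 4*O) = sqrt(5*O) = sqrt(5)*sqrt(O))
1/(254*(-1403) + (12*V(0) + 20)) = 1/(254*(-1403) + (12*(sqrt(5)*sqrt(0)) + 20)) = 1/(-356362 + (12*(sqrt(5)*0) + 20)) = 1/(-356362 + (12*0 + 20)) = 1/(-356362 + (0 + 20)) = 1/(-356362 + 20) = 1/(-356342) = -1/356342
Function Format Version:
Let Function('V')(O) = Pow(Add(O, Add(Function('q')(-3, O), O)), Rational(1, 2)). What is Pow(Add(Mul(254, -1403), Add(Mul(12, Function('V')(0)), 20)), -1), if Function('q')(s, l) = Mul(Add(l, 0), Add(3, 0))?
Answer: Rational(-1, 356342) ≈ -2.8063e-6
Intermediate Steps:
Function('q')(s, l) = Mul(3, l) (Function('q')(s, l) = Mul(l, 3) = Mul(3, l))
Function('V')(O) = Mul(Pow(5, Rational(1, 2)), Pow(O, Rational(1, 2))) (Function('V')(O) = Pow(Add(O, Add(Mul(3, O), O)), Rational(1, 2)) = Pow(Add(O, Mul(4, O)), Rational(1, 2)) = Pow(Mul(5, O), Rational(1, 2)) = Mul(Pow(5, Rational(1, 2)), Pow(O, Rational(1, 2))))
Pow(Add(Mul(254, -1403), Add(Mul(12, Function('V')(0)), 20)), -1) = Pow(Add(Mul(254, -1403), Add(Mul(12, Mul(Pow(5, Rational(1, 2)), Pow(0, Rational(1, 2)))), 20)), -1) = Pow(Add(-356362, Add(Mul(12, Mul(Pow(5, Rational(1, 2)), 0)), 20)), -1) = Pow(Add(-356362, Add(Mul(12, 0), 20)), -1) = Pow(Add(-356362, Add(0, 20)), -1) = Pow(Add(-356362, 20), -1) = Pow(-356342, -1) = Rational(-1, 356342)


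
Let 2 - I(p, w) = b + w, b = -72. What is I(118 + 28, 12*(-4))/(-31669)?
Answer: -122/31669 ≈ -0.0038523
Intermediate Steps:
I(p, w) = 74 - w (I(p, w) = 2 - (-72 + w) = 2 + (72 - w) = 74 - w)
I(118 + 28, 12*(-4))/(-31669) = (74 - 12*(-4))/(-31669) = (74 - 1*(-48))*(-1/31669) = (74 + 48)*(-1/31669) = 122*(-1/31669) = -122/31669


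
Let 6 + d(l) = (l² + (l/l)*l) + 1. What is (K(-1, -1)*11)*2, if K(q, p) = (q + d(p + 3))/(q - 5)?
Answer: 0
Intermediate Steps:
d(l) = -5 + l + l² (d(l) = -6 + ((l² + (l/l)*l) + 1) = -6 + ((l² + 1*l) + 1) = -6 + ((l² + l) + 1) = -6 + ((l + l²) + 1) = -6 + (1 + l + l²) = -5 + l + l²)
K(q, p) = (-2 + p + q + (3 + p)²)/(-5 + q) (K(q, p) = (q + (-5 + (p + 3) + (p + 3)²))/(q - 5) = (q + (-5 + (3 + p) + (3 + p)²))/(-5 + q) = (q + (-2 + p + (3 + p)²))/(-5 + q) = (-2 + p + q + (3 + p)²)/(-5 + q))
(K(-1, -1)*11)*2 = (((-2 - 1 - 1 + (3 - 1)²)/(-5 - 1))*11)*2 = (((-2 - 1 - 1 + 2²)/(-6))*11)*2 = (-(-2 - 1 - 1 + 4)/6*11)*2 = (-⅙*0*11)*2 = (0*11)*2 = 0*2 = 0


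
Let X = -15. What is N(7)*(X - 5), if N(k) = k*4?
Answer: -560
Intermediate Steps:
N(k) = 4*k
N(7)*(X - 5) = (4*7)*(-15 - 5) = 28*(-20) = -560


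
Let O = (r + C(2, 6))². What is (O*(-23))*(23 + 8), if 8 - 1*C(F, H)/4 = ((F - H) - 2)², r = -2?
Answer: -9266148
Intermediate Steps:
C(F, H) = 32 - 4*(-2 + F - H)² (C(F, H) = 32 - 4*((F - H) - 2)² = 32 - 4*(-2 + F - H)²)
O = 12996 (O = (-2 + (32 - 4*(2 + 6 - 1*2)²))² = (-2 + (32 - 4*(2 + 6 - 2)²))² = (-2 + (32 - 4*6²))² = (-2 + (32 - 4*36))² = (-2 + (32 - 144))² = (-2 - 112)² = (-114)² = 12996)
(O*(-23))*(23 + 8) = (12996*(-23))*(23 + 8) = -298908*31 = -9266148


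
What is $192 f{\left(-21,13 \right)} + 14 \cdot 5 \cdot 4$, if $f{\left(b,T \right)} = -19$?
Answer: $-3368$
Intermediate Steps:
$192 f{\left(-21,13 \right)} + 14 \cdot 5 \cdot 4 = 192 \left(-19\right) + 14 \cdot 5 \cdot 4 = -3648 + 14 \cdot 20 = -3648 + 280 = -3368$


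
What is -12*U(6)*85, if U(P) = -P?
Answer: 6120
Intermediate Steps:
-12*U(6)*85 = -(-12)*6*85 = -12*(-6)*85 = 72*85 = 6120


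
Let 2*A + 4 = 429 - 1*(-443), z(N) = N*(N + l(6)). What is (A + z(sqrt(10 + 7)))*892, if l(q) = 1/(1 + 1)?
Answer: 402292 + 446*sqrt(17) ≈ 4.0413e+5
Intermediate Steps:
l(q) = 1/2
z(N) = N*(1/2 + N) (z(N) = N*(N + 1/2) = N*(1/2 + N))
A = 434 (A = -2 + (429 - 1*(-443))/2 = -2 + (429 + 443)/2 = -2 + (1/2)*872 = -2 + 436 = 434)
(A + z(sqrt(10 + 7)))*892 = (434 + sqrt(10 + 7)*(1/2 + sqrt(10 + 7)))*892 = (434 + sqrt(17)*(1/2 + sqrt(17)))*892 = 387128 + 892*sqrt(17)*(1/2 + sqrt(17))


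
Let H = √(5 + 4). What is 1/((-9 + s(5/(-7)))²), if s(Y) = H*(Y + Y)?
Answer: 49/8649 ≈ 0.0056654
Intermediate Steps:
H = 3 (H = √9 = 3)
s(Y) = 6*Y (s(Y) = 3*(Y + Y) = 3*(2*Y) = 6*Y)
1/((-9 + s(5/(-7)))²) = 1/((-9 + 6*(5/(-7)))²) = 1/((-9 + 6*(5*(-⅐)))²) = 1/((-9 + 6*(-5/7))²) = 1/((-9 - 30/7)²) = 1/((-93/7)²) = 1/(8649/49) = 49/8649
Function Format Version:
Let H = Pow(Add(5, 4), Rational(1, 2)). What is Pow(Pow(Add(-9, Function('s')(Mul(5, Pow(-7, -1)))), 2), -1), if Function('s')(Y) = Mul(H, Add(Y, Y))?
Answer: Rational(49, 8649) ≈ 0.0056654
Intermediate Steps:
H = 3 (H = Pow(9, Rational(1, 2)) = 3)
Function('s')(Y) = Mul(6, Y) (Function('s')(Y) = Mul(3, Add(Y, Y)) = Mul(3, Mul(2, Y)) = Mul(6, Y))
Pow(Pow(Add(-9, Function('s')(Mul(5, Pow(-7, -1)))), 2), -1) = Pow(Pow(Add(-9, Mul(6, Mul(5, Pow(-7, -1)))), 2), -1) = Pow(Pow(Add(-9, Mul(6, Mul(5, Rational(-1, 7)))), 2), -1) = Pow(Pow(Add(-9, Mul(6, Rational(-5, 7))), 2), -1) = Pow(Pow(Add(-9, Rational(-30, 7)), 2), -1) = Pow(Pow(Rational(-93, 7), 2), -1) = Pow(Rational(8649, 49), -1) = Rational(49, 8649)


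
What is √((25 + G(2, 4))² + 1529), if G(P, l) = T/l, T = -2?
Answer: √8517/2 ≈ 46.144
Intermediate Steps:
G(P, l) = -2/l
√((25 + G(2, 4))² + 1529) = √((25 - 2/4)² + 1529) = √((25 - 2*¼)² + 1529) = √((25 - ½)² + 1529) = √((49/2)² + 1529) = √(2401/4 + 1529) = √(8517/4) = √8517/2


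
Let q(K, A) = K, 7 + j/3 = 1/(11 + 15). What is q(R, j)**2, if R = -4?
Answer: 16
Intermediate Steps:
j = -543/26 (j = -21 + 3/(11 + 15) = -21 + 3/26 = -543/26 ≈ -20.885)
q(R, j)**2 = (-4)**2 = 16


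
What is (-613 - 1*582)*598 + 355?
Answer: -714255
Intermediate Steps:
(-613 - 1*582)*598 + 355 = (-613 - 582)*598 + 355 = -1195*598 + 355 = -714610 + 355 = -714255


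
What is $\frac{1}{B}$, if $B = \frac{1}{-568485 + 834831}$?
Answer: $266346$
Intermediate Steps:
$B = \frac{1}{266346} \approx 3.7545 \cdot 10^{-6}$
$\frac{1}{B} = \frac{1}{\frac{1}{266346}} = 266346$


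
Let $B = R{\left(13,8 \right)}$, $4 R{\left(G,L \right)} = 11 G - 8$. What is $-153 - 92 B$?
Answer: $-3258$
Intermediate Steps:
$R{\left(G,L \right)} = -2 + \frac{11 G}{4}$ ($R{\left(G,L \right)} = \frac{11 G - 8}{4} = \frac{-8 + 11 G}{4} = -2 + \frac{11 G}{4}$)
$B = \frac{135}{4}$ ($B = -2 + \frac{11}{4} \cdot 13 = -2 + \frac{143}{4} = \frac{135}{4} \approx 33.75$)
$-153 - 92 B = -153 - 3105 = -3258$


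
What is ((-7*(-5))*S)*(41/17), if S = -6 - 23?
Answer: -41615/17 ≈ -2447.9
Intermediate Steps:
S = -29
((-7*(-5))*S)*(41/17) = (-7*(-5)*(-29))*(41/17) = (35*(-29))*(41*(1/17)) = -1015*41/17 = -41615/17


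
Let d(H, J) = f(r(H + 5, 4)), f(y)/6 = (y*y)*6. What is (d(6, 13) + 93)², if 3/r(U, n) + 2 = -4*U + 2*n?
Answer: 1132591716/130321 ≈ 8690.8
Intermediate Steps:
r(U, n) = 3/(-2 - 4*U + 2*n) (r(U, n) = 3/(-2 + (-4*U + 2*n)) = 3/(-2 - 4*U + 2*n))
f(y) = 36*y² (f(y) = 6*((y*y)*6) = 6*(y²*6) = 6*(6*y²) = 36*y²)
d(H, J) = 81/(-7 - 2*H)² (d(H, J) = 36*(3/(2*(-1 + 4 - 2*(H + 5))))² = 36*(3/(2*(-1 + 4 - 2*(5 + H))))² = 36*(3/(2*(-1 + 4 + (-10 - 2*H))))² = 36*(3/(2*(-7 - 2*H)))² = 36*(9/(4*(-7 - 2*H)²)) = 81/(-7 - 2*H)²)
(d(6, 13) + 93)² = (81/(7 + 2*6)² + 93)² = (81/(7 + 12)² + 93)² = (81/19² + 93)² = (81*(1/361) + 93)² = (81/361 + 93)² = (33654/361)² = 1132591716/130321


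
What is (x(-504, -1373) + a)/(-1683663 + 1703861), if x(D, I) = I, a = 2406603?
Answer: 1202615/10099 ≈ 119.08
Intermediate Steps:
(x(-504, -1373) + a)/(-1683663 + 1703861) = (-1373 + 2406603)/(-1683663 + 1703861) = 2405230/20198 = 2405230*(1/20198) = 1202615/10099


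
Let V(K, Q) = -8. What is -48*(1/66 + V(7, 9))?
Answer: 4216/11 ≈ 383.27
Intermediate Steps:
-48*(1/66 + V(7, 9)) = -48*(1/66 - 8) = -48*(-527/66) = 4216/11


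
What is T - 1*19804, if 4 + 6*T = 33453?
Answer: -85375/6 ≈ -14229.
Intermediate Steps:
T = 33449/6 (T = -⅔ + (⅙)*33453 = -⅔ + 11151/2 = 33449/6 ≈ 5574.8)
T - 1*19804 = 33449/6 - 1*19804 = 33449/6 - 19804 = -85375/6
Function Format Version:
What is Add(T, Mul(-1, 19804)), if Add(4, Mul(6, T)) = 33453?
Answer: Rational(-85375, 6) ≈ -14229.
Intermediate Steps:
T = Rational(33449, 6) (T = Add(Rational(-2, 3), Mul(Rational(1, 6), 33453)) = Add(Rational(-2, 3), Rational(11151, 2)) = Rational(33449, 6) ≈ 5574.8)
Add(T, Mul(-1, 19804)) = Add(Rational(33449, 6), Mul(-1, 19804)) = Add(Rational(33449, 6), -19804) = Rational(-85375, 6)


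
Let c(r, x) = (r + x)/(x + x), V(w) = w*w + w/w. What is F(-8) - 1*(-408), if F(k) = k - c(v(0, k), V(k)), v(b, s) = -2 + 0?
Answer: 51937/130 ≈ 399.52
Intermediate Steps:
v(b, s) = -2
V(w) = 1 + w**2 (V(w) = w**2 + 1 = 1 + w**2)
c(r, x) = (r + x)/(2*x) (c(r, x) = (r + x)/((2*x)) = (r + x)*(1/(2*x)) = (r + x)/(2*x))
F(k) = k - (-1 + k**2)/(2*(1 + k**2)) (F(k) = k - (-2 + (1 + k**2))/(2*(1 + k**2)) = k - (-1 + k**2)/(2*(1 + k**2)))
F(-8) - 1*(-408) = (1 - 1*(-8)**2 + 2*(-8)*(1 + (-8)**2))/(2*(1 + (-8)**2)) - 1*(-408) = (1 - 1*64 + 2*(-8)*(1 + 64))/(2*(1 + 64)) + 408 = (1/2)*(1 - 64 + 2*(-8)*65)/65 + 408 = (1/2)*(1/65)*(1 - 64 - 1040) + 408 = (1/2)*(1/65)*(-1103) + 408 = -1103/130 + 408 = 51937/130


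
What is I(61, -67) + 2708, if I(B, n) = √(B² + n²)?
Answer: 2708 + √8210 ≈ 2798.6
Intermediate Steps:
I(61, -67) + 2708 = √(61² + (-67)²) + 2708 = √(3721 + 4489) + 2708 = √8210 + 2708 = 2708 + √8210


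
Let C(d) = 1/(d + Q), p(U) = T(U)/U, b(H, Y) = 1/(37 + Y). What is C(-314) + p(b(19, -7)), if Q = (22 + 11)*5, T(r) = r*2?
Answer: 297/149 ≈ 1.9933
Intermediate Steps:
T(r) = 2*r
Q = 165 (Q = 33*5 = 165)
p(U) = 2 (p(U) = (2*U)/U = 2)
C(d) = 1/(165 + d) (C(d) = 1/(d + 165) = 1/(165 + d))
C(-314) + p(b(19, -7)) = 1/(165 - 314) + 2 = 1/(-149) + 2 = -1/149 + 2 = 297/149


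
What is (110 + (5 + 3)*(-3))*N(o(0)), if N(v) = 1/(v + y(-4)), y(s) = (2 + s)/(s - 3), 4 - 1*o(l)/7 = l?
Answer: 301/99 ≈ 3.0404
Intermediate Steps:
o(l) = 28 - 7*l
y(s) = (2 + s)/(-3 + s)
N(v) = 1/(2/7 + v) (N(v) = 1/(v + (2 - 4)/(-3 - 4)) = 1/(v - 2/(-7)) = 1/(v - 1/7*(-2)) = 1/(v + 2/7) = 1/(2/7 + v))
(110 + (5 + 3)*(-3))*N(o(0)) = (110 + (5 + 3)*(-3))*(7/(2 + 7*(28 - 7*0))) = (110 + 8*(-3))*(7/(2 + 7*(28 + 0))) = (110 - 24)*(7/(2 + 7*28)) = 86*(7/(2 + 196)) = 86*(7/198) = 301/99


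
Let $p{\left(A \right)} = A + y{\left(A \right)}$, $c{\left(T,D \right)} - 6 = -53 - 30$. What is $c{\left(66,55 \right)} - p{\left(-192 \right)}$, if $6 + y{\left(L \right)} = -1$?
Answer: $122$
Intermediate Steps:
$y{\left(L \right)} = -7$ ($y{\left(L \right)} = -6 - 1 = -7$)
$c{\left(T,D \right)} = -77$ ($c{\left(T,D \right)} = 6 - 83 = -77$)
$p{\left(A \right)} = -7 + A$ ($p{\left(A \right)} = A - 7 = -7 + A$)
$c{\left(66,55 \right)} - p{\left(-192 \right)} = -77 - \left(-7 - 192\right) = -77 - -199 = -77 + 199 = 122$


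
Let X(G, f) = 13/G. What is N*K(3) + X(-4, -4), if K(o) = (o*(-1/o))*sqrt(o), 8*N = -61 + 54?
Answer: -13/4 + 7*sqrt(3)/8 ≈ -1.7345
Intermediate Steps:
N = -7/8 (N = (-61 + 54)/8 = (1/8)*(-7) = -7/8 ≈ -0.87500)
K(o) = -sqrt(o)
N*K(3) + X(-4, -4) = -(-7)*sqrt(3)/8 + 13/(-4) = 7*sqrt(3)/8 + 13*(-1/4) = 7*sqrt(3)/8 - 13/4 = -13/4 + 7*sqrt(3)/8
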